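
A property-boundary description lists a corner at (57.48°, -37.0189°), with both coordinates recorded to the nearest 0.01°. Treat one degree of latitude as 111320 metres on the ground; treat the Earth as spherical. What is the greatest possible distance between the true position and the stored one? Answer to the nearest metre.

632 metres

Rounding to 2 decimal places leaves each coordinate within ±0.005° of the true value.
Latitude error → 0.005 × 111320 = 556.6 m along the meridian.
East–west component at 57.48°: 0.005° × 111320 × cos 57.48° ≈ 0.005 × 59845 ≈ 299.225 m.
The two errors are perpendicular, so the maximum displacement is √(556.6² + 299.225²) ≈ 631.933 m.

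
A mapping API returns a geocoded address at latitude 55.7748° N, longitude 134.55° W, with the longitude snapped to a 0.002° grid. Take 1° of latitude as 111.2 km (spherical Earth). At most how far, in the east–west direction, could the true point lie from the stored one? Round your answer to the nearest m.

63 m

With a 0.002° grid the true value lies within half a step, ±0.002°/2 = ±0.001°, of the stored one.
At latitude 55.7748° a degree of longitude spans 111200 m × cos 55.7748° = 111200 × 0.5624 ≈ 62544.1 m.
So at most 0.001° × 62544.1 ≈ 62.5441 m east–west.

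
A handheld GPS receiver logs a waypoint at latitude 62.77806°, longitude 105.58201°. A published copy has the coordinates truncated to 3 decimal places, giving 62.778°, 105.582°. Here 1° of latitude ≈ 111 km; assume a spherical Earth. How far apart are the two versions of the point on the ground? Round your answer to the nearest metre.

Δlat = 62.77806 − 62.778 = +0.00006°; Δlon = 105.58201 − 105.582 = +0.00001°.
N–S: 0.00006° × 111000 m/° = 6.66 m.
East–west at this latitude: 0.00001° × 111000 × cos 62.778° ≈ 0.00001 × 50775.8 = 0.507758 m.
Hypotenuse of the two orthogonal shifts: √(6.66² + 0.507758²) = 6.67933 m.

7 metres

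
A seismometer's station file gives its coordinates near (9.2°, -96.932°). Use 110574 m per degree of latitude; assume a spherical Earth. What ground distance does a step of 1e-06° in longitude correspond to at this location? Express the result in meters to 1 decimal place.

0.1 meters

One degree of longitude here spans 110574 × cos 9.2° = 110574 × 0.9871 ≈ 109152 m; 1e-06° of that is 0.109152 m.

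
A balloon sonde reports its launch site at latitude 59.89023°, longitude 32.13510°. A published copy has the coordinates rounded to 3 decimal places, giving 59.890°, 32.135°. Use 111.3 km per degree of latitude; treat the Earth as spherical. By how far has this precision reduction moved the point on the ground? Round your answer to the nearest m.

Δlat = 59.89023 − 59.890 = +0.00023°; Δlon = 32.13510 − 32.135 = +0.00010°.
N–S: 0.00023° × 111300 m/° = 25.599 m.
East–west at this latitude: 0.00010° × 111300 × cos 59.89° ≈ 0.00010 × 55835 = 5.5835 m.
Distance: √(25.599² + 5.5835²) ≈ 26.2008 m.

26 m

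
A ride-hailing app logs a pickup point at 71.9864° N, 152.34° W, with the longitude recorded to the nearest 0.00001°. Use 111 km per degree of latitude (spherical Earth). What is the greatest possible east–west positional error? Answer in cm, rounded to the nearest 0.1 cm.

Rounding to 5 decimal places leaves the longitude within ±5e-06° of the true value.
At latitude 71.9864° a degree of longitude spans 111000 m × cos 71.9864° = 111000 × 0.3092 ≈ 34325.9 m.
Maximum E–W displacement: 5e-06 × 34325.9 = 0.17163 m.
That is 0.17163 m = 17.163 cm.

17.2 cm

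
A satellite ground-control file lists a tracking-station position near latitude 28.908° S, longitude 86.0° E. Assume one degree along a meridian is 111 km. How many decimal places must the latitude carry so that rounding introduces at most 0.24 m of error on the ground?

6 decimal places

One degree of latitude covers 111000 m.
With N decimal places the half-ulp bound is 0.5·10⁻ᴺ°, or 0.5·10⁻ᴺ × 111000 m on the ground.
Setting 55500 × 10⁻ᴺ ≤ 0.24 gives 10ᴺ ≥ 2.312e+05, i.e. N ≥ 5.36.
N = 5 would give 0.555 m (too coarse); N = 6 gives 0.0555 m ≤ 0.24 m.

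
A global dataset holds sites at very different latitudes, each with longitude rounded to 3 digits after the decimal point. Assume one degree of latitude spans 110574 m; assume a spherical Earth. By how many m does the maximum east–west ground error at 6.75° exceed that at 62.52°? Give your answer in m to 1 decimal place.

Rounding to 3 decimal places leaves the longitude within ±0.0005° of the true value.
Error at 6.75° = 0.0005° × 110574 × cos 6.75° ≈ 55.287 × 0.9931 = 54.904 m.
At 62.52°: 0.0005° × 110574 × cos 62.52° = 0.0005 × 110574 × 0.4614 ≈ 25.512 m.
Difference: 54.904 − 25.512 = 29.392 m.

29.4 m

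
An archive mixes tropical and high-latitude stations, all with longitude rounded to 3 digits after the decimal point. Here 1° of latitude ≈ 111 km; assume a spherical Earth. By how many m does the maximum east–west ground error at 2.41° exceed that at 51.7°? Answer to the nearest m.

21 m

Rounding to 3 decimal places leaves the longitude within ±0.0005° of the true value.
Error at 2.41° = 0.0005° × 111000 × cos 2.41° ≈ 55.5 × 0.9991 = 55.451 m.
Error at 51.7° = 0.0005° × 111000 × cos 51.7° ≈ 55.5 × 0.6198 = 34.398 m.
Difference: 55.451 − 34.398 = 21.053 m.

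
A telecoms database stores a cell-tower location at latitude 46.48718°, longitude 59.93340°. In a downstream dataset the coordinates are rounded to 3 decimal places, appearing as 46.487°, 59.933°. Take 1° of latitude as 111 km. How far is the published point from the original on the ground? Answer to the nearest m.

37 m

Δlat = 46.48718 − 46.487 = +0.00018°; Δlon = 59.93340 − 59.933 = +0.00040°.
North–south shift: 0.00018 × 111000 = 19.98 m.
E–W at 46.487°: 0.00040° × 111000 × cos 46.487° = 0.00040 × 111000 × 0.6885 ≈ 30.5702 m.
Hypotenuse of the two orthogonal shifts: √(19.98² + 30.5702²) = 36.5204 m.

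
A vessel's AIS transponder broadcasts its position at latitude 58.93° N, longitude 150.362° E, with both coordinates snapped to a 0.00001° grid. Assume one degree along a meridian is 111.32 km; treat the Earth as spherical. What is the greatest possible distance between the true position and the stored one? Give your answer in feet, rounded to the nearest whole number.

With a 0.00001° grid the true value lies within half a step, ±0.00001°/2 = ±5e-06°, of the stored one.
Latitude error → 5e-06 × 111320 = 0.5566 m along the meridian.
E–W at 58.93°: 5e-06° × 111320 × cos 58.93° = 5e-06 × 111320 × 0.5161 ≈ 0.287253 m.
Worst case both components are at the extreme and orthogonal: √(0.5566² + 0.287253²) ≈ 0.626353 m.
In feet: 0.626353 m ÷ 0.3048 ≈ 2.055 ft.

2 feet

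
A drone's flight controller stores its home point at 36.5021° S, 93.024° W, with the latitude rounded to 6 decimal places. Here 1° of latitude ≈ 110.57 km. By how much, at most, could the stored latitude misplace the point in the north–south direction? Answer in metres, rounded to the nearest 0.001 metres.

Rounding to 6 decimal places leaves the latitude within ±5e-07° of the true value.
So the N–S error is at most 5e-07 × 110570 = 0.055285 m.

0.055 metres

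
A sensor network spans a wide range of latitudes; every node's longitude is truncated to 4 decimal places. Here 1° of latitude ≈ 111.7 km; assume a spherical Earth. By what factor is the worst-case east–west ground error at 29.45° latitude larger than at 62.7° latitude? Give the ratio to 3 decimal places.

1.899

Truncating at 4 decimal places can drop up to a full unit in the last place, so the longitude may be off by as much as 0.0001°.
Error at 29.45° = 0.0001° × 111700 × cos 29.45° ≈ 11.17 × 0.8708 = 9.7267 m.
Error at 62.7° = 0.0001° × 111700 × cos 62.7° ≈ 11.17 × 0.4586 = 5.1231 m.
The ratio reduces to cos 29.45° / cos 62.7° = 0.8708/0.4586 ≈ 1.8986.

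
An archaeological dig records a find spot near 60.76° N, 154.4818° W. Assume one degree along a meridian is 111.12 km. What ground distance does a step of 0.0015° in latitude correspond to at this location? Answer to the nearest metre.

Along a meridian 0.0015° is 0.0015 × 111120 = 166.68 m.

167 metres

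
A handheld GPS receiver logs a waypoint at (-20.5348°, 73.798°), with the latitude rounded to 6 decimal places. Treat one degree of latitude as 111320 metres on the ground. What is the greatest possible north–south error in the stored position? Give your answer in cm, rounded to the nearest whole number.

6 cm

Rounding to 6 decimal places leaves the latitude within ±5e-07° of the true value.
North–south distance: 5e-07° × 111320 m/° = 0.05566 m.
That is 0.05566 m = 5.566 cm.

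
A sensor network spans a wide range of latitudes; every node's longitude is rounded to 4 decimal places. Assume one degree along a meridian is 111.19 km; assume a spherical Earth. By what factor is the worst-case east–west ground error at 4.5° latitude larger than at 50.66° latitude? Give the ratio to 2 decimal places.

1.57

Rounding to 4 decimal places leaves the longitude within ±5e-05° of the true value.
At 4.5°: 5e-05° × 111190 × cos 4.5° = 5e-05 × 111190 × 0.9969 ≈ 5.5424 m.
Error at 50.66° = 5e-05° × 111190 × cos 50.66° ≈ 5.5595 × 0.6339 = 3.5243 m.
Ratio: 5.5424 / 3.5243 = cos 4.5° / cos 50.66° ≈ 1.5726.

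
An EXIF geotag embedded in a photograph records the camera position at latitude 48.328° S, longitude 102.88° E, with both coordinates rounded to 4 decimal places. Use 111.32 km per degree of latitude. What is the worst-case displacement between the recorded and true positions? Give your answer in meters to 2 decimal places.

Rounding to 4 decimal places leaves each coordinate within ±5e-05° of the true value.
N–S: 5e-05° × 111320 m/° = 5.566 m.
E–W at 48.328°: 5e-05° × 111320 × cos 48.328° = 5e-05 × 111320 × 0.6649 ≈ 3.70064 m.
Combining orthogonally: (5.566² + 3.70064²)^½ ≈ 6.68394 m.

6.68 meters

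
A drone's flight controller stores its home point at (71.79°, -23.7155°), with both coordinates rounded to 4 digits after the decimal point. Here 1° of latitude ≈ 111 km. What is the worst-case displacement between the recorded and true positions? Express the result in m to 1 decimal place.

Rounding to 4 decimal places leaves each coordinate within ±5e-05° of the true value.
Latitude error → 5e-05 × 111000 = 5.55 m along the meridian.
East–west component at 71.79°: 5e-05° × 111000 × cos 71.79° ≈ 5e-05 × 34687.6 ≈ 1.73438 m.
Worst case both components are at the extreme and orthogonal: √(5.55² + 1.73438²) ≈ 5.81469 m.

5.8 m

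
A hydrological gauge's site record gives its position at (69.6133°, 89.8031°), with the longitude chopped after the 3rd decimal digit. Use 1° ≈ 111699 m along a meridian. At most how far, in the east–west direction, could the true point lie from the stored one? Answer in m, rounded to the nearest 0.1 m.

Truncating at 3 decimal places can drop up to a full unit in the last place, so the longitude may be off by as much as 0.001°.
One degree of longitude at 69.6133° is 111699 × cos 69.6133° ≈ 111699 × 0.3484 = 38910.8 m.
So at most 0.001° × 38910.8 ≈ 38.9108 m east–west.

38.9 m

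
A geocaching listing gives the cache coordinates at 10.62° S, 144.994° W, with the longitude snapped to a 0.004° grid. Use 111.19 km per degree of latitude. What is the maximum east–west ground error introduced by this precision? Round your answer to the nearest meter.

219 meters

With a 0.004° grid the true value lies within half a step, ±0.004°/2 = ±0.002°, of the stored one.
Parallels shrink by cos φ, so at 10.62° a degree of longitude is 111190 × 0.9829 ≈ 109285 m.
East–west error: 0.002° × 109285 m/° ≈ 218.571 m.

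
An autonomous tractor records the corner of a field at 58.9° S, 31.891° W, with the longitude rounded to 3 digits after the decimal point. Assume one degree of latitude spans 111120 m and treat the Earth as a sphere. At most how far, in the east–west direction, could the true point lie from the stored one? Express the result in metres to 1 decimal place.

Rounding to 3 decimal places leaves the longitude within ±0.0005° of the true value.
Parallels shrink by cos φ, so at 58.9° a degree of longitude is 111120 × 0.5165 ≈ 57397.2 m.
Maximum E–W displacement: 0.0005 × 57397.2 = 28.6986 m.

28.7 metres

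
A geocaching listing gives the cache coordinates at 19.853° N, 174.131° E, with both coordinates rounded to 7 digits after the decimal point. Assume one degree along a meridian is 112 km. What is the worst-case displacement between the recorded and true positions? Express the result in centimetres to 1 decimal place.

0.8 centimetres

Rounding to 7 decimal places leaves each coordinate within ±5e-08° of the true value.
North–south component: 5e-08° × 112000 = 0.0056 m.
East–west component at 19.853°: 5e-08° × 112000 × cos 19.853° ≈ 5e-08 × 105344 ≈ 0.00526718 m.
The two errors are perpendicular, so the maximum displacement is √(0.0056² + 0.00526718²) ≈ 0.00768786 m.
That is 0.00768786 m = 0.76879 cm.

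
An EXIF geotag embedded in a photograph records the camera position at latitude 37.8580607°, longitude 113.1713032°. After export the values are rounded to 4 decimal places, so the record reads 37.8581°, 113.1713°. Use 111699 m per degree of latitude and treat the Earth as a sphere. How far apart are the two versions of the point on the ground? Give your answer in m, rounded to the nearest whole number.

4 m

The latitude changed by -0.0000393° and the longitude by +0.0000032°.
North–south shift: -0.0000393 × 111699 = -4.38977 m.
E–W at 37.8581°: 0.0000032° × 111699 × cos 37.8581° = 0.0000032 × 111699 × 0.7895 ≈ 0.282208 m.
Hypotenuse of the two orthogonal shifts: √(4.38977² + 0.282208²) = 4.39883 m.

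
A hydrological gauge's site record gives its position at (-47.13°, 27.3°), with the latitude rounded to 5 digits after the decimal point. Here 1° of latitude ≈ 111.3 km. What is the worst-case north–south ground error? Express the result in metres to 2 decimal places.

0.56 metres

Rounding to 5 decimal places leaves the latitude within ±5e-06° of the true value.
So the N–S error is at most 5e-06 × 111300 = 0.5565 m.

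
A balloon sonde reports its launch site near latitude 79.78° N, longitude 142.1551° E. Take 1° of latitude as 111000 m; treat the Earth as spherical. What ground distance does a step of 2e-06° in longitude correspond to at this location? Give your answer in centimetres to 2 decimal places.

3.94 centimetres

One degree of longitude here spans 111000 × cos 79.78° = 111000 × 0.1774 ≈ 19694.5 m; 2e-06° of that is 0.0393891 m.
That is 0.0393891 m = 3.9389 cm.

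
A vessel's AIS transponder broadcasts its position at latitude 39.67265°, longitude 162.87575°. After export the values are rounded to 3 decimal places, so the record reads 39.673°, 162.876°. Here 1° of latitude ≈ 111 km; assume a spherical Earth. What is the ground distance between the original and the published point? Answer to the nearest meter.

44 meters

The latitude changed by -0.00035° and the longitude by -0.00025°.
N–S: -0.00035° × 111000 m/° = -38.85 m.
E–W at 39.673°: -0.00025° × 111000 × cos 39.673° = -0.00025 × 111000 × 0.7697 ≈ -21.3592 m.
Combined displacement = (38.85² + 21.3592²)^½ ≈ 44.3344 m.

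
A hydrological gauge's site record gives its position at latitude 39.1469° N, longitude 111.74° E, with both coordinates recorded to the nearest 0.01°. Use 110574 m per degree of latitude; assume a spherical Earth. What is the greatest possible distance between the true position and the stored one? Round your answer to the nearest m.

700 m

Rounding to 2 decimal places leaves each coordinate within ±0.005° of the true value.
North–south component: 0.005° × 110574 = 552.87 m.
Longitude error → 0.005 × 110574 × cos 39.1469° = 0.005 × 110574 × 0.7755 ≈ 428.767 m.
The two errors are perpendicular, so the maximum displacement is √(552.87² + 428.767²) ≈ 699.647 m.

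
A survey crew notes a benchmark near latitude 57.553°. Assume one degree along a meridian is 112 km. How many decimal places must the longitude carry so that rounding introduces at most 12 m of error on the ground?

4

At 57.553° one degree of longitude covers 112000 × cos 57.553° ≈ 112000 × 0.5365 ≈ 60090.2 m.
Rounding to N decimal places gives at most 0.5 × 10⁻ᴺ degrees of error, i.e. 0.5 × 10⁻ᴺ × 60090.2 m.
Setting 30045.1 × 10⁻ᴺ ≤ 12 gives 10ᴺ ≥ 2504, i.e. N ≥ 3.40.
So 4 decimal places suffice (3 m); 3 would allow up to 30 m.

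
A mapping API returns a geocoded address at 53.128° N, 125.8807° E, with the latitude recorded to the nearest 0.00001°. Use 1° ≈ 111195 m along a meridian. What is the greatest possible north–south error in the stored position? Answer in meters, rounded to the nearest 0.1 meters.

Rounding to 5 decimal places leaves the latitude within ±5e-06° of the true value.
So the N–S error is at most 5e-06 × 111195 = 0.555975 m.

0.6 meters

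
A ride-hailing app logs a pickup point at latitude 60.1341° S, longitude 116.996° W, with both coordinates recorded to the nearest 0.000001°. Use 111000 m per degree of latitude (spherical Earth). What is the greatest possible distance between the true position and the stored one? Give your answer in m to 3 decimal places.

Rounding to 6 decimal places leaves each coordinate within ±5e-07° of the true value.
North–south component: 5e-07° × 111000 = 0.0555 m.
Longitude error → 5e-07 × 111000 × cos 60.1341° = 5e-07 × 111000 × 0.4980 ≈ 0.0276374 m.
Worst case both components are at the extreme and orthogonal: √(0.0555² + 0.0276374²) ≈ 0.0620006 m.

0.062 m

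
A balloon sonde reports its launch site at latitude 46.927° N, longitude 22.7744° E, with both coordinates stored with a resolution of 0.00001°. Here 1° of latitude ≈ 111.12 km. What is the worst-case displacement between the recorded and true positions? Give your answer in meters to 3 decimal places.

With a 0.00001° grid the true value lies within half a step, ±0.00001°/2 = ±5e-06°, of the stored one.
North–south component: 5e-06° × 111120 = 0.5556 m.
Longitude error → 5e-06 × 111120 × cos 46.927° = 5e-06 × 111120 × 0.6829 ≈ 0.379436 m.
Worst case both components are at the extreme and orthogonal: √(0.5556² + 0.379436²) ≈ 0.672802 m.

0.673 meters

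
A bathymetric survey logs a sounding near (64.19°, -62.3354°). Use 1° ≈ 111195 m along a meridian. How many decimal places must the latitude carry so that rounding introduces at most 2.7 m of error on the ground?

5 decimal places

One degree of latitude covers 111195 m.
N decimal places → at most half a unit in the last place, 0.5 × 10⁻ᴺ° = 111195/2 × 10⁻ᴺ m.
Need 0.5 × 111195 × 10⁻ᴺ ≤ 2.7 → 10⁻ᴺ ≤ 4.856e-05, so N ≥ 4.31.
At 4 places the error can reach 5.56 m, but 5 places keeps it to 0.556 m.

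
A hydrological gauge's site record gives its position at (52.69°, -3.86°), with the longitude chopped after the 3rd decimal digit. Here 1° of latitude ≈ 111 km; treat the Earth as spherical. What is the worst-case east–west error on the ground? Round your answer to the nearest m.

Truncating at 3 decimal places can drop up to a full unit in the last place, so the longitude may be off by as much as 0.001°.
Parallels shrink by cos φ, so at 52.69° a degree of longitude is 111000 × 0.6061 ≈ 67280.1 m.
East–west error: 0.001° × 67280.1 m/° ≈ 67.2801 m.

67 m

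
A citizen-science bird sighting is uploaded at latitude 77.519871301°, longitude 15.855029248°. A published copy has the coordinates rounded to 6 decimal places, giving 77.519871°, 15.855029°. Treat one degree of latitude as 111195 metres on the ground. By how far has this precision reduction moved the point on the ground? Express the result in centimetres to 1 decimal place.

Δlat = 77.519871301 − 77.519871 = +0.000000301°; Δlon = 15.855029248 − 15.855029 = +0.000000248°.
N–S: 0.000000301° × 111195 m/° = 0.0334697 m.
E–W at 77.5199°: 0.000000248° × 111195 × cos 77.5199° = 0.000000248 × 111195 × 0.2161 ≈ 0.00595928 m.
Distance: √(0.0334697² + 0.00595928²) ≈ 0.0339961 m.
That is 0.0339961 m = 3.3996 cm.

3.4 centimetres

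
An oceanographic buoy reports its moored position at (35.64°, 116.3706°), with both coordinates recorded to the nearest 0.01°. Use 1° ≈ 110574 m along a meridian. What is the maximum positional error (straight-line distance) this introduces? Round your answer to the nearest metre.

712 metres

Rounding to 2 decimal places leaves each coordinate within ±0.005° of the true value.
N–S: 0.005° × 110574 m/° = 552.87 m.
E–W at 35.64°: 0.005° × 110574 × cos 35.64° = 0.005 × 110574 × 0.8127 ≈ 449.314 m.
Worst case both components are at the extreme and orthogonal: √(552.87² + 449.314²) ≈ 712.424 m.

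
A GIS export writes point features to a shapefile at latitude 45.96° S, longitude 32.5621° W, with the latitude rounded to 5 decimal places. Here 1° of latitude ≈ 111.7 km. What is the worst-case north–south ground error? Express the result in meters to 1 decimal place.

Rounding to 5 decimal places leaves the latitude within ±5e-06° of the true value.
So the N–S error is at most 5e-06 × 111700 = 0.5585 m.

0.6 meters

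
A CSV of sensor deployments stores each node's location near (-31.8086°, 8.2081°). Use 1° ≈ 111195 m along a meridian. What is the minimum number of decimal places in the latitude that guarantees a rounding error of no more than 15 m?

One degree of latitude covers 111195 m.
With N decimal places the half-ulp bound is 0.5·10⁻ᴺ°, or 0.5·10⁻ᴺ × 111195 m on the ground.
Need 0.5 × 111195 × 10⁻ᴺ ≤ 15 → 10⁻ᴺ ≤ 2.698e-04, so N ≥ 3.57.
So 4 decimal places suffice (5.56 m); 3 would allow up to 55.6 m.

4 decimal places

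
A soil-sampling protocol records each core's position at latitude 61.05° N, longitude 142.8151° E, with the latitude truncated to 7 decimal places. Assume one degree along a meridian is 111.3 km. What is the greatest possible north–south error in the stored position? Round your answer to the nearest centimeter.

1 centimeters

Truncating at 7 decimal places can drop up to a full unit in the last place, so the latitude may be off by as much as 1e-07°.
Along the meridian that is 1e-07° × 111300 m/° = 0.01113 m.
That is 0.01113 m = 1.113 cm.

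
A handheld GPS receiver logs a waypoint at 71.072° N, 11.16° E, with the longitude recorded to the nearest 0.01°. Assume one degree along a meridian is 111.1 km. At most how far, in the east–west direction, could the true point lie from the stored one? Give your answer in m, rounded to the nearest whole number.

180 m

Rounding to 2 decimal places leaves the longitude within ±0.005° of the true value.
At latitude 71.072° a degree of longitude spans 111100 m × cos 71.072° = 111100 × 0.3244 ≈ 36038.6 m.
So at most 0.005° × 36038.6 ≈ 180.193 m east–west.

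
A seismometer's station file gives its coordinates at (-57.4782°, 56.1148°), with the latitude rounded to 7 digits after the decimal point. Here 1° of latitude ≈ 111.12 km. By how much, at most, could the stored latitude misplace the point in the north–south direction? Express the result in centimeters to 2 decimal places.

0.56 centimeters

Rounding to 7 decimal places leaves the latitude within ±5e-08° of the true value.
North–south distance: 5e-08° × 111120 m/° = 0.005556 m.
That is 0.005556 m = 0.5556 cm.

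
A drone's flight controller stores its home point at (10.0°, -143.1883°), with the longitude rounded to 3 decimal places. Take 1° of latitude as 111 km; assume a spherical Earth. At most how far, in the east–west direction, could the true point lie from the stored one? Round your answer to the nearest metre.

55 metres

Rounding to 3 decimal places leaves the longitude within ±0.0005° of the true value.
One degree of longitude at 10° is 111000 × cos 10° ≈ 111000 × 0.9848 = 109314 m.
Maximum E–W displacement: 0.0005 × 109314 = 54.6568 m.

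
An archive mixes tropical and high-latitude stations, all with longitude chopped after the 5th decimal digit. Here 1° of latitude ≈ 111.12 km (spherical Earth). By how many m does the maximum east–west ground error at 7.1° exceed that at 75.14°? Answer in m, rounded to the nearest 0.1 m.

0.8 m

Truncating at 5 decimal places can drop up to a full unit in the last place, so the longitude may be off by as much as 1e-05°.
Error at 7.1° = 1e-05° × 111120 × cos 7.1° ≈ 1.1112 × 0.9923 = 1.1027 m.
At 75.14°: 1e-05° × 111120 × cos 75.14° = 1e-05 × 111120 × 0.2565 ≈ 0.28498 m.
Difference: 1.1027 − 0.28498 = 0.8177 m.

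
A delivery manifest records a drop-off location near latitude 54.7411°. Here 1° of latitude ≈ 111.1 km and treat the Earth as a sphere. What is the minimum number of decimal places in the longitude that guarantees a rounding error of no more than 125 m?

3 decimal places

At 54.7411° one degree of longitude covers 111100 × cos 54.7411° ≈ 111100 × 0.5773 ≈ 64134.9 m.
With N decimal places the half-ulp bound is 0.5·10⁻ᴺ°, or 0.5·10⁻ᴺ × 64134.9 m on the ground.
Setting 32067.5 × 10⁻ᴺ ≤ 125 gives 10ᴺ ≥ 256.5, i.e. N ≥ 2.41.
At 2 places the error can reach 321 m, but 3 places keeps it to 32.1 m.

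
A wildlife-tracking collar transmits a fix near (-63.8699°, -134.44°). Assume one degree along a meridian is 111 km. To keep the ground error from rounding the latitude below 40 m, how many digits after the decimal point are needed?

One degree of latitude covers 111000 m.
With N decimal places the half-ulp bound is 0.5·10⁻ᴺ°, or 0.5·10⁻ᴺ × 111000 m on the ground.
Setting 55500 × 10⁻ᴺ ≤ 40 gives 10ᴺ ≥ 1388, i.e. N ≥ 3.14.
At 3 places the error can reach 55.5 m, but 4 places keeps it to 5.55 m.

4 decimal places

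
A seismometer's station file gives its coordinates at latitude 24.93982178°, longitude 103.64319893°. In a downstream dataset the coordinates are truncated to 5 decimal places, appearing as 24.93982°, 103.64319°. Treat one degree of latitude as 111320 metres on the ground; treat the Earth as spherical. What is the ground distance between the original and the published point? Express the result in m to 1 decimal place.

Δlat = 24.93982178 − 24.93982 = +0.00000178°; Δlon = 103.64319893 − 103.64319 = +0.00000893°.
N–S: 0.00000178° × 111320 m/° = 0.19815 m.
East–west at this latitude: 0.00000893° × 111320 × cos 24.9398° ≈ 0.00000893 × 100940 = 0.90139 m.
Combined displacement = (0.19815² + 0.90139²)^½ ≈ 0.922912 m.

0.9 m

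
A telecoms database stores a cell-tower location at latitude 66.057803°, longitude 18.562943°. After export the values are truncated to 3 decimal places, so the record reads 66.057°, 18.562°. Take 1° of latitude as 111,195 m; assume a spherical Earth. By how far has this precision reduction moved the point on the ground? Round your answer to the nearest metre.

Δlat = 66.057803 − 66.057 = +0.000803°; Δlon = 18.562943 − 18.562 = +0.000943°.
North–south shift: 0.000803 × 111195 = 89.2896 m.
East–west at this latitude: 0.000943° × 111195 × cos 66.057° ≈ 0.000943 × 45126 = 42.5538 m.
Hypotenuse of the two orthogonal shifts: √(89.2896² + 42.5538²) = 98.9114 m.

99 metres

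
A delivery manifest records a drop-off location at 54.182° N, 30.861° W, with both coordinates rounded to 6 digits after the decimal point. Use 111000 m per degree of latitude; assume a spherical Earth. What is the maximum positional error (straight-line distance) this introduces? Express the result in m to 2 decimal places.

0.06 m

Rounding to 6 decimal places leaves each coordinate within ±5e-07° of the true value.
N–S: 5e-07° × 111000 m/° = 0.0555 m.
Longitude error → 5e-07 × 111000 × cos 54.182° = 5e-07 × 111000 × 0.5852 ≈ 0.0324793 m.
Worst case both components are at the extreme and orthogonal: √(0.0555² + 0.0324793²) ≈ 0.0643052 m.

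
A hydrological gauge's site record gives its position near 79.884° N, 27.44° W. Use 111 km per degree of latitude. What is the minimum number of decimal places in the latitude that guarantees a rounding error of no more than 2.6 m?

One degree of latitude covers 111000 m.
N decimal places → at most half a unit in the last place, 0.5 × 10⁻ᴺ° = 111000/2 × 10⁻ᴺ m.
Need 0.5 × 111000 × 10⁻ᴺ ≤ 2.6 → 10⁻ᴺ ≤ 4.685e-05, so N ≥ 4.33.
So 5 decimal places suffice (0.555 m); 4 would allow up to 5.55 m.

5 decimal places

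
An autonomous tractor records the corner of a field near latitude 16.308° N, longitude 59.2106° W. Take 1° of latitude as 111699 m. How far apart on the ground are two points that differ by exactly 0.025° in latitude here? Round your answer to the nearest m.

0.025° × 111699 m/° = 2792.48 m.

2792 m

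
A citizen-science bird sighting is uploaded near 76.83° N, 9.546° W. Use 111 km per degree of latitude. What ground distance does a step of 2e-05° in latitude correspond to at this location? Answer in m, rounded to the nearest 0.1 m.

2e-05° × 111000 m/° = 2.22 m.

2.2 m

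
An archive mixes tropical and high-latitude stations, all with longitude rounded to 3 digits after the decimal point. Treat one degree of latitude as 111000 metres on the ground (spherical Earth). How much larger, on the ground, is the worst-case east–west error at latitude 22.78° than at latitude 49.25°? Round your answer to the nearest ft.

Rounding to 3 decimal places leaves the longitude within ±0.0005° of the true value.
Error at 22.78° = 0.0005° × 111000 × cos 22.78° ≈ 55.5 × 0.9220 = 51.171 m.
Error at 49.25° = 0.0005° × 111000 × cos 49.25° ≈ 55.5 × 0.6528 = 36.228 m.
Difference: 51.171 − 36.228 = 14.943 m.
In feet: 14.9427 m ÷ 0.3048 ≈ 49.025 ft.

49 ft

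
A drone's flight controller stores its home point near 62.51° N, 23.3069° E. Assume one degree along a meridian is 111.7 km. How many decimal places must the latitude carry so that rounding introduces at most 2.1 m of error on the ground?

One degree of latitude covers 111700 m.
N decimal places → at most half a unit in the last place, 0.5 × 10⁻ᴺ° = 111700/2 × 10⁻ᴺ m.
Need 0.5 × 111700 × 10⁻ᴺ ≤ 2.1 → 10⁻ᴺ ≤ 3.760e-05, so N ≥ 4.42.
So 5 decimal places suffice (0.558 m); 4 would allow up to 5.58 m.

5 decimal places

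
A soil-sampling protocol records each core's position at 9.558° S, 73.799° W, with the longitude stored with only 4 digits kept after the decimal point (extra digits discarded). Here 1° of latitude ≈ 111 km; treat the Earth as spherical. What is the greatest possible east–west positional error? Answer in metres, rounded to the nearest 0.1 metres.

Truncating at 4 decimal places can drop up to a full unit in the last place, so the longitude may be off by as much as 0.0001°.
At latitude 9.558° a degree of longitude spans 111000 m × cos 9.558° = 111000 × 0.9861 ≈ 109459 m.
So at most 0.0001° × 109459 ≈ 10.9459 m east–west.

10.9 metres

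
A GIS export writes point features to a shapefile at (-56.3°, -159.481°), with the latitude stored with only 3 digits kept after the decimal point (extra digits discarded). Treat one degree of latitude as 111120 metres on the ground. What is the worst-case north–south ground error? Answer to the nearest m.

Truncating at 3 decimal places can drop up to a full unit in the last place, so the latitude may be off by as much as 0.001°.
Along the meridian that is 0.001° × 111120 m/° = 111.12 m.

111 m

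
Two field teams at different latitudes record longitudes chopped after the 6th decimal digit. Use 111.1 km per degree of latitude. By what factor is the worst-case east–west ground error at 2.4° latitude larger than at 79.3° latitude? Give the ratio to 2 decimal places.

Truncating at 6 decimal places can drop up to a full unit in the last place, so the longitude may be off by as much as 1e-06°.
Error at 2.4° = 1e-06° × 111100 × cos 2.4° ≈ 0.1111 × 0.9991 = 0.111 m.
Error at 79.3° = 1e-06° × 111100 × cos 79.3° ≈ 0.1111 × 0.1857 = 0.020628 m.
The ratio reduces to cos 2.4° / cos 79.3° = 0.9991/0.1857 ≈ 5.3813.

5.38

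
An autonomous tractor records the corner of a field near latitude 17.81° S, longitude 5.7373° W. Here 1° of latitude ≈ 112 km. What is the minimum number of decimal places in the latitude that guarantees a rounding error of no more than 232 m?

One degree of latitude covers 112000 m.
N decimal places → at most half a unit in the last place, 0.5 × 10⁻ᴺ° = 112000/2 × 10⁻ᴺ m.
Setting 56000 × 10⁻ᴺ ≤ 232 gives 10ᴺ ≥ 241.4, i.e. N ≥ 2.38.
So 3 decimal places suffice (56 m); 2 would allow up to 560 m.

3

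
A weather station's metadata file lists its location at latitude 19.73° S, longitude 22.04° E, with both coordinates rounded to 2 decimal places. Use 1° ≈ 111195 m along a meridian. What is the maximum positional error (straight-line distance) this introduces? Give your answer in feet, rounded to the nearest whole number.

Rounding to 2 decimal places leaves each coordinate within ±0.005° of the true value.
North–south component: 0.005° × 111195 = 555.975 m.
East–west component at 19.73°: 0.005° × 111195 × cos 19.73° ≈ 0.005 × 104667 ≈ 523.336 m.
Worst case both components are at the extreme and orthogonal: √(555.975² + 523.336²) ≈ 763.537 m.
In feet: 763.537 m ÷ 0.3048 ≈ 2505 ft.

2505 feet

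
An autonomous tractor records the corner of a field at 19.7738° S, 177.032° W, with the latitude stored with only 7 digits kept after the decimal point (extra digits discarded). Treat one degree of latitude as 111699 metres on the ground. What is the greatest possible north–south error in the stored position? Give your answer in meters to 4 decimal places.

Truncating at 7 decimal places can drop up to a full unit in the last place, so the latitude may be off by as much as 1e-07°.
North–south distance: 1e-07° × 111699 m/° = 0.0111699 m.

0.0112 meters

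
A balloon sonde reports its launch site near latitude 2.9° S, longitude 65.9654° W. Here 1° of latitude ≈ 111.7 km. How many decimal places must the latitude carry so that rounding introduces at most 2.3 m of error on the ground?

One degree of latitude covers 111700 m.
Rounding to N decimal places gives at most 0.5 × 10⁻ᴺ degrees of error, i.e. 0.5 × 10⁻ᴺ × 111700 m.
Need 0.5 × 111700 × 10⁻ᴺ ≤ 2.3 → 10⁻ᴺ ≤ 4.118e-05, so N ≥ 4.39.
So 5 decimal places suffice (0.558 m); 4 would allow up to 5.58 m.

5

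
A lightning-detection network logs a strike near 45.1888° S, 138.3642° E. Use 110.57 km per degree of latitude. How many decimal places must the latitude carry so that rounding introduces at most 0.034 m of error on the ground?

One degree of latitude covers 110570 m.
With N decimal places the half-ulp bound is 0.5·10⁻ᴺ°, or 0.5·10⁻ᴺ × 110570 m on the ground.
Need 0.5 × 110570 × 10⁻ᴺ ≤ 0.034 → 10⁻ᴺ ≤ 6.150e-07, so N ≥ 6.21.
So 7 decimal places suffice (0.00553 m); 6 would allow up to 0.0553 m.

7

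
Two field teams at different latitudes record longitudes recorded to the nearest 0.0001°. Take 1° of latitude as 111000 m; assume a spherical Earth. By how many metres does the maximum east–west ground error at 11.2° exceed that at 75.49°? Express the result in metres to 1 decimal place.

Rounding to 4 decimal places leaves the longitude within ±5e-05° of the true value.
At 11.2°: 5e-05° × 111000 × cos 11.2° = 5e-05 × 111000 × 0.9810 ≈ 5.4443 m.
Error at 75.49° = 5e-05° × 111000 × cos 75.49° ≈ 5.55 × 0.2505 = 1.3905 m.
So the lower-latitude error exceeds the higher by 5.4443 − 1.3905 = 4.0538 m.

4.1 metres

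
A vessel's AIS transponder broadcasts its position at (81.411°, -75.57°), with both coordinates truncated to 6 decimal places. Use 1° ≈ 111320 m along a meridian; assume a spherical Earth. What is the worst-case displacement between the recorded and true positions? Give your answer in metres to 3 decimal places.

0.113 metres

Truncating at 6 decimal places can drop up to a full unit in the last place, so each coordinate may be off by as much as 1e-06°.
N–S: 1e-06° × 111320 m/° = 0.11132 m.
E–W at 81.411°: 1e-06° × 111320 × cos 81.411° = 1e-06 × 111320 × 0.1493 ≈ 0.0166251 m.
Worst case both components are at the extreme and orthogonal: √(0.11132² + 0.0166251²) ≈ 0.112555 m.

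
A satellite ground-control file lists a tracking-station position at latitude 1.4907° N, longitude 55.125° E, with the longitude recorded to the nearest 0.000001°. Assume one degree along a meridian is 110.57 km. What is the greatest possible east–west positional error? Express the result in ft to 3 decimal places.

Rounding to 6 decimal places leaves the longitude within ±5e-07° of the true value.
Parallels shrink by cos φ, so at 1.4907° a degree of longitude is 110570 × 0.9997 ≈ 110533 m.
Maximum E–W displacement: 5e-07 × 110533 = 0.0552663 m.
In feet: 0.0552663 m ÷ 0.3048 ≈ 0.18132 ft.

0.181 ft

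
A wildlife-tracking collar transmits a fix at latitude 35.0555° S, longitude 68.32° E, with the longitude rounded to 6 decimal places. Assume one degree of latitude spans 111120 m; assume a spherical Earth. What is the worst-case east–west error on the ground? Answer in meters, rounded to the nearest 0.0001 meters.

0.0455 meters

Rounding to 6 decimal places leaves the longitude within ±5e-07° of the true value.
Parallels shrink by cos φ, so at 35.0555° a degree of longitude is 111120 × 0.8186 ≈ 90962.4 m.
Maximum E–W displacement: 5e-07 × 90962.4 = 0.0454812 m.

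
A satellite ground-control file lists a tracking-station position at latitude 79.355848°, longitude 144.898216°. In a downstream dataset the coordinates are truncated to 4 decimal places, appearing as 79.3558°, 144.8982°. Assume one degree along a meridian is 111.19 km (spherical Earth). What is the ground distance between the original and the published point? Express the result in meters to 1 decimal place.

Δlat = 79.355848 − 79.3558 = +0.000048°; Δlon = 144.898216 − 144.8982 = +0.000016°.
N–S: 0.000048° × 111190 m/° = 5.33712 m.
East–west at this latitude: 0.000016° × 111190 × cos 79.3558° ≈ 0.000016 × 20537.9 = 0.328606 m.
Distance: √(5.33712² + 0.328606²) ≈ 5.34723 m.

5.3 meters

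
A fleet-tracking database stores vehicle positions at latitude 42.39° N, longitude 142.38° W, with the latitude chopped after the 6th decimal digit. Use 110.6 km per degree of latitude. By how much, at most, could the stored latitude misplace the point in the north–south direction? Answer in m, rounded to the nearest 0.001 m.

0.111 m

Truncating at 6 decimal places can drop up to a full unit in the last place, so the latitude may be off by as much as 1e-06°.
Along the meridian that is 1e-06° × 110600 m/° = 0.1106 m.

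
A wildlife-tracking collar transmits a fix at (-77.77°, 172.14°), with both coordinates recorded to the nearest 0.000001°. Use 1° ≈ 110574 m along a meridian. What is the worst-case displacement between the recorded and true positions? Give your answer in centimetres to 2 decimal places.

Rounding to 6 decimal places leaves each coordinate within ±5e-07° of the true value.
N–S: 5e-07° × 110574 m/° = 0.055287 m.
Longitude error → 5e-07 × 110574 × cos 77.77° = 5e-07 × 110574 × 0.2118 ≈ 0.0117118 m.
Worst case both components are at the extreme and orthogonal: √(0.055287² + 0.0117118²) ≈ 0.0565139 m.
That is 0.0565139 m = 5.6514 cm.

5.65 centimetres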